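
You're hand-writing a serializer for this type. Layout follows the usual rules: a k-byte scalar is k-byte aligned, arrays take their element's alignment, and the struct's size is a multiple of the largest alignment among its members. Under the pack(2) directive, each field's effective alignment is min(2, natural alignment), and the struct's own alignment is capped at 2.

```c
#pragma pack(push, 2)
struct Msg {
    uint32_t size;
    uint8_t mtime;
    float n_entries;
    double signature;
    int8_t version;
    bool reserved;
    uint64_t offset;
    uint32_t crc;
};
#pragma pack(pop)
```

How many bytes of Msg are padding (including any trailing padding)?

1

0..4  size  (4B, 2-aligned)
4..5  mtime  (1B, 1-aligned)
5..6  -- padding (1B)
6..10  n_entries  (4B, 2-aligned)
10..18  signature  (8B, 2-aligned)
18..19  version  (1B, 1-aligned)
19..20  reserved  (1B, 1-aligned)
20..28  offset  (8B, 2-aligned)
28..32  crc  (4B, 2-aligned)
sizeof = 32, alignof = 2
data bytes 31, size 32 → padding 1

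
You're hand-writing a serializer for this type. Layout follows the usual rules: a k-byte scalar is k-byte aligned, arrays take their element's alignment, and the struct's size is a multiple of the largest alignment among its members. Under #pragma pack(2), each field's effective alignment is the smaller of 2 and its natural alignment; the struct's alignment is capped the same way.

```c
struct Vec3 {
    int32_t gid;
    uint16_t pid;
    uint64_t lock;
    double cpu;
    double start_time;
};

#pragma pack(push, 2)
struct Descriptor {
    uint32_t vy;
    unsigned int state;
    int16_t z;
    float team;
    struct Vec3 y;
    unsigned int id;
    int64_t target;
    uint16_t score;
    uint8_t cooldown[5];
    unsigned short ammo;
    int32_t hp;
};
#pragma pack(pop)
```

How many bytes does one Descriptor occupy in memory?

72

Vec3: gid at 0 (size 4, align 4) → ends 4; pid at 4 (size 2, align 2) → ends 6; pad 2 to align 8 for lock; lock at 8 (size 8, align 8) → ends 16; cpu at 16 (size 8, align 8) → ends 24; start_time at 24 (size 8, align 8) → ends 32; total 32 bytes, alignment 8
vy at 0 (size 4, align 2) → ends 4
state at 4 (size 4, align 2) → ends 8
z at 8 (size 2, align 2) → ends 10
team at 10 (size 4, align 2) → ends 14
y at 14 (size 32, align 2) → ends 46
id at 46 (size 4, align 2) → ends 50
target at 50 (size 8, align 2) → ends 58
score at 58 (size 2, align 2) → ends 60
cooldown at 60 (size 5, align 1) → ends 65
pad 1 to align 2 for ammo
ammo at 66 (size 2, align 2) → ends 68
hp at 68 (size 4, align 2) → ends 72
total 72 bytes, alignment 2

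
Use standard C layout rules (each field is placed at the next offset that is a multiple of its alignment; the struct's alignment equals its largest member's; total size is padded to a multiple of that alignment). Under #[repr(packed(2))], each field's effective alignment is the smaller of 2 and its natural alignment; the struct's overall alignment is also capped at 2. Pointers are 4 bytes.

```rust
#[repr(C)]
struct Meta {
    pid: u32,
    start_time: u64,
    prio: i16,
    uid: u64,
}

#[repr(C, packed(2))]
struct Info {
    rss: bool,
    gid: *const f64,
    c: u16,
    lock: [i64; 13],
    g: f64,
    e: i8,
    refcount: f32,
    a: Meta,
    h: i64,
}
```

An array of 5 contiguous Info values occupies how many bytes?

830

Meta: @0: pid [4B, align 4] → 4; +4 pad (align 8); @8: start_time [8B, align 8] → 16; @16: prio [2B, align 2] → 18; +6 pad (align 8); @24: uid [8B, align 8] → 32; size 32, align 8
@0: rss [1B, align 1] → 1
+1 pad (align 2)
@2: gid [4B, align 2] → 6
@6: c [2B, align 2] → 8
@8: lock [104B, align 2] → 112
@112: g [8B, align 2] → 120
@120: e [1B, align 1] → 121
+1 pad (align 2)
@122: refcount [4B, align 2] → 126
@126: a [32B, align 2] → 158
@158: h [8B, align 2] → 166
size 166, align 2
array of 5: 5 × 166 = 830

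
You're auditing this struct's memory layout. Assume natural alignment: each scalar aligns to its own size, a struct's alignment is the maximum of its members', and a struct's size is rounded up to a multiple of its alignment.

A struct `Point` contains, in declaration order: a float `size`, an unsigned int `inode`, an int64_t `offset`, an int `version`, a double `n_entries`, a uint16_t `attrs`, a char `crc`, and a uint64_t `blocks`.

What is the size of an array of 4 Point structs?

0..4  size  (4B, 4-aligned)
4..8  inode  (4B, 4-aligned)
8..16  offset  (8B, 8-aligned)
16..20  version  (4B, 4-aligned)
20..24  -- padding (4B)
24..32  n_entries  (8B, 8-aligned)
32..34  attrs  (2B, 2-aligned)
34..35  crc  (1B, 1-aligned)
35..40  -- padding (5B)
40..48  blocks  (8B, 8-aligned)
sizeof = 48, alignof = 8
array of 4: 4 × 48 = 192

192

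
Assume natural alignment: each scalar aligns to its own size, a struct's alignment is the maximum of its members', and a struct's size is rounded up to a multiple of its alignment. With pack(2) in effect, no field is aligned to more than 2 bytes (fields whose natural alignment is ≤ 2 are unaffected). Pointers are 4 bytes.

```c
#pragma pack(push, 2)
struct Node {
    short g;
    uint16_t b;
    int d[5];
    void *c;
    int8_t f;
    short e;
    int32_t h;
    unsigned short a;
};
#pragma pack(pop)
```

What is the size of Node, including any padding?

@0: g [2B, align 2] → 2
@2: b [2B, align 2] → 4
@4: d [20B, align 2] → 24
@24: c [4B, align 2] → 28
@28: f [1B, align 1] → 29
+1 pad (align 2)
@30: e [2B, align 2] → 32
@32: h [4B, align 2] → 36
@36: a [2B, align 2] → 38
size 38, align 2

38 bytes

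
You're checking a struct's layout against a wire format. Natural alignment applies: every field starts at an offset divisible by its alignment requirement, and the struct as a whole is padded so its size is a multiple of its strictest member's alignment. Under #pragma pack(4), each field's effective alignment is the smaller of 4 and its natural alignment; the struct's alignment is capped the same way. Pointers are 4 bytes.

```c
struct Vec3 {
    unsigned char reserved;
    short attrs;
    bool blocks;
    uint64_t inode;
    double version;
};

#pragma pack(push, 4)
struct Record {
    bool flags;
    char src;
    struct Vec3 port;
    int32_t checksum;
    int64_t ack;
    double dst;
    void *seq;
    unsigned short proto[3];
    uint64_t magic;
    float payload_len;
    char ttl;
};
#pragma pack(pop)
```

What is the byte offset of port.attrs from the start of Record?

6

Vec3: @0: reserved [1B, align 1] → 1; +1 pad (align 2); @2: attrs [2B, align 2] → 4; @4: blocks [1B, align 1] → 5; +3 pad (align 8); @8: inode [8B, align 8] → 16; @16: version [8B, align 8] → 24; size 24, align 8
@0: flags [1B, align 1] → 1
@1: src [1B, align 1] → 2
+2 pad (align 4)
@4: port [24B, align 4] → 28
within Vec3: attrs at 2
4 + 2 = 6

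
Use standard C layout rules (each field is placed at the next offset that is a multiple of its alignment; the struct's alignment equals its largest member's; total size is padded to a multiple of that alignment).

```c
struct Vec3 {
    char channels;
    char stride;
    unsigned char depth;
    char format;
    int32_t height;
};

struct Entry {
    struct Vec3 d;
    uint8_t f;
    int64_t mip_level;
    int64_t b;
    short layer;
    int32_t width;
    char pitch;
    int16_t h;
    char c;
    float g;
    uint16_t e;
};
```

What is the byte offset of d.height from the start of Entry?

Vec3: 0..1  channels  (1B, 1-aligned); 1..2  stride  (1B, 1-aligned); 2..3  depth  (1B, 1-aligned); 3..4  format  (1B, 1-aligned); 4..8  height  (4B, 4-aligned); sizeof = 8, alignof = 4
0..8  d  (8B, 4-aligned)
within Vec3: height at 4
0 + 4 = 4

4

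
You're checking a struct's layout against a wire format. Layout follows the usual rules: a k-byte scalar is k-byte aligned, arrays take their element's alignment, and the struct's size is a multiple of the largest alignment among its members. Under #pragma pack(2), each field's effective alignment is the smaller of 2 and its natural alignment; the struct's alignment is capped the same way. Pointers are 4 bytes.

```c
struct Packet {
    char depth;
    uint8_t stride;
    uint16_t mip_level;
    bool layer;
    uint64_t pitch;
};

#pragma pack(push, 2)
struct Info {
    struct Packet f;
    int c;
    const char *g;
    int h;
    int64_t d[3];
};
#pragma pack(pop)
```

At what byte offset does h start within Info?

Packet: 0..1  depth  (1B, 1-aligned); 1..2  stride  (1B, 1-aligned); 2..4  mip_level  (2B, 2-aligned); 4..5  layer  (1B, 1-aligned); 5..8  -- padding (3B); 8..16  pitch  (8B, 8-aligned); sizeof = 16, alignof = 8
0..16  f  (16B, 2-aligned)
16..20  c  (4B, 2-aligned)
20..24  g  (4B, 2-aligned)
24..28  h  (4B, 2-aligned)

24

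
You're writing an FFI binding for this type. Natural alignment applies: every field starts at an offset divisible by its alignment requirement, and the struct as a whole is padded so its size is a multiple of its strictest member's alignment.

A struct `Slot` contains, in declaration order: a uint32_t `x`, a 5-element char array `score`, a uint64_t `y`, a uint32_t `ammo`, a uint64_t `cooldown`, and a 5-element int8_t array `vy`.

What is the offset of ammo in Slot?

24

x at 0 (size 4, align 4) → ends 4
score at 4 (size 5, align 1) → ends 9
pad 7 to align 8 for y
y at 16 (size 8, align 8) → ends 24
ammo at 24 (size 4, align 4) → ends 28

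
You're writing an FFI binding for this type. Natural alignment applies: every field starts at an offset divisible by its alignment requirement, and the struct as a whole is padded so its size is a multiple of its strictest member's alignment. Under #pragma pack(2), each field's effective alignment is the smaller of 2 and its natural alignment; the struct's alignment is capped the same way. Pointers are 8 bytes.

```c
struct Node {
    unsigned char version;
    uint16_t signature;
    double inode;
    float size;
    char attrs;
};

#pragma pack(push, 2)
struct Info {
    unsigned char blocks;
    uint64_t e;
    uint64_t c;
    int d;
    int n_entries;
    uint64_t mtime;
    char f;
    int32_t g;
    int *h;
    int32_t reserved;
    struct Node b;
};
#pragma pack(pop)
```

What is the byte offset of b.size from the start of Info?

68

Node: 0..1  version  (1B, 1-aligned); 1..2  -- padding (1B); 2..4  signature  (2B, 2-aligned); 4..8  -- padding (4B); 8..16  inode  (8B, 8-aligned); 16..20  size  (4B, 4-aligned); 20..21  attrs  (1B, 1-aligned); 21..24  -- tail padding (3B); sizeof = 24, alignof = 8
0..1  blocks  (1B, 1-aligned)
1..2  -- padding (1B)
2..10  e  (8B, 2-aligned)
10..18  c  (8B, 2-aligned)
18..22  d  (4B, 2-aligned)
22..26  n_entries  (4B, 2-aligned)
26..34  mtime  (8B, 2-aligned)
34..35  f  (1B, 1-aligned)
35..36  -- padding (1B)
36..40  g  (4B, 2-aligned)
40..48  h  (8B, 2-aligned)
48..52  reserved  (4B, 2-aligned)
52..76  b  (24B, 2-aligned)
within Node: size at 16
52 + 16 = 68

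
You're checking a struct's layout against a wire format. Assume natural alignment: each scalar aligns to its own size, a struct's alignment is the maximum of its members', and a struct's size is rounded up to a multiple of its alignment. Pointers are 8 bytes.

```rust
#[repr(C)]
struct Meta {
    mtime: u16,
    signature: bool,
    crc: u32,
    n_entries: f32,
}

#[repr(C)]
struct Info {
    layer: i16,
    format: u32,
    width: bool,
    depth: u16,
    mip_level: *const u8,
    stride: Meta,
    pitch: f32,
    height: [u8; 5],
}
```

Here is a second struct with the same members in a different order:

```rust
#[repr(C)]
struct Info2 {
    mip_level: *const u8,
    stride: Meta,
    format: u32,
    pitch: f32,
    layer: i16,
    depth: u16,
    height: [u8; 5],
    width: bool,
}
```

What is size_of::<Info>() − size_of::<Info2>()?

8

Meta: 0..2  mtime  (2B, 2-aligned); 2..3  signature  (1B, 1-aligned); 3..4  -- padding (1B); 4..8  crc  (4B, 4-aligned); 8..12  n_entries  (4B, 4-aligned); sizeof = 12, alignof = 4
0..2  layer  (2B, 2-aligned)
2..4  -- padding (2B)
4..8  format  (4B, 4-aligned)
8..9  width  (1B, 1-aligned)
9..10  -- padding (1B)
10..12  depth  (2B, 2-aligned)
12..16  -- padding (4B)
16..24  mip_level  (8B, 8-aligned)
24..36  stride  (12B, 4-aligned)
36..40  pitch  (4B, 4-aligned)
40..45  height  (5B, 1-aligned)
45..48  -- tail padding (3B)
sizeof = 48, alignof = 8
— Info2 —
0..8  mip_level  (8B, 8-aligned)
8..20  stride  (12B, 4-aligned)
20..24  format  (4B, 4-aligned)
24..28  pitch  (4B, 4-aligned)
28..30  layer  (2B, 2-aligned)
30..32  depth  (2B, 2-aligned)
32..37  height  (5B, 1-aligned)
37..38  width  (1B, 1-aligned)
38..40  -- tail padding (2B)
sizeof = 40, alignof = 8
48 − 40 = 8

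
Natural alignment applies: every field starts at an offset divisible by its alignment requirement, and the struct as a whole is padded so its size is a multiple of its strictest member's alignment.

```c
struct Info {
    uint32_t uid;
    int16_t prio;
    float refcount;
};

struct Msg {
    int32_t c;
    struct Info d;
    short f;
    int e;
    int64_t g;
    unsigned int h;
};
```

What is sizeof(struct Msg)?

40 bytes

Info: @0: uid [4B, align 4] → 4; @4: prio [2B, align 2] → 6; +2 pad (align 4); @8: refcount [4B, align 4] → 12; size 12, align 4
@0: c [4B, align 4] → 4
@4: d [12B, align 4] → 16
@16: f [2B, align 2] → 18
+2 pad (align 4)
@20: e [4B, align 4] → 24
@24: g [8B, align 8] → 32
@32: h [4B, align 4] → 36
+4 tail pad (align 8)
size 40, align 8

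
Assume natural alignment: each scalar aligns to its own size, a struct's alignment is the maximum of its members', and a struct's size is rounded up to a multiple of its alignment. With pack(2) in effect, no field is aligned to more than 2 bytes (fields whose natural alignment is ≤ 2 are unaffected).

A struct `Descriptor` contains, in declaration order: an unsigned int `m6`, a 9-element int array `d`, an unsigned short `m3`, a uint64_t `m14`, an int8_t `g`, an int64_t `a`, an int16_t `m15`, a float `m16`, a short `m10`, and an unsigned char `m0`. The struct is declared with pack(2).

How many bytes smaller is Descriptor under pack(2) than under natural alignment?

natural layout:
  m6 at 0 (size 4, align 4) → ends 4
  d at 4 (size 36, align 4) → ends 40
  m3 at 40 (size 2, align 2) → ends 42
  pad 6 to align 8 for m14
  m14 at 48 (size 8, align 8) → ends 56
  g at 56 (size 1, align 1) → ends 57
  pad 7 to align 8 for a
  a at 64 (size 8, align 8) → ends 72
  m15 at 72 (size 2, align 2) → ends 74
  pad 2 to align 4 for m16
  m16 at 76 (size 4, align 4) → ends 80
  m10 at 80 (size 2, align 2) → ends 82
  m0 at 82 (size 1, align 1) → ends 83
  tail pad 5 to reach multiple of 8
  total 88 bytes, alignment 8
packed(2) layout:
  m6 at 0 (size 4, align 2) → ends 4
  d at 4 (size 36, align 2) → ends 40
  m3 at 40 (size 2, align 2) → ends 42
  m14 at 42 (size 8, align 2) → ends 50
  g at 50 (size 1, align 1) → ends 51
  pad 1 to align 2 for a
  a at 52 (size 8, align 2) → ends 60
  m15 at 60 (size 2, align 2) → ends 62
  m16 at 62 (size 4, align 2) → ends 66
  m10 at 66 (size 2, align 2) → ends 68
  m0 at 68 (size 1, align 1) → ends 69
  tail pad 1 to reach multiple of 2
  total 70 bytes, alignment 2
88 − 70 = 18

18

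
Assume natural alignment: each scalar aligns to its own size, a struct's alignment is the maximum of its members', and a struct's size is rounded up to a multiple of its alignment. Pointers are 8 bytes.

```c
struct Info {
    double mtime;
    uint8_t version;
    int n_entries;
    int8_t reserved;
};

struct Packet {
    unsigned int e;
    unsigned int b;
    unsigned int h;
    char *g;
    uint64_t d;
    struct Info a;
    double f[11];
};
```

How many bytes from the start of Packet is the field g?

16

Info: mtime at 0 (size 8, align 8) → ends 8; version at 8 (size 1, align 1) → ends 9; pad 3 to align 4 for n_entries; n_entries at 12 (size 4, align 4) → ends 16; reserved at 16 (size 1, align 1) → ends 17; tail pad 7 to reach multiple of 8; total 24 bytes, alignment 8
e at 0 (size 4, align 4) → ends 4
b at 4 (size 4, align 4) → ends 8
h at 8 (size 4, align 4) → ends 12
pad 4 to align 8 for g
g at 16 (size 8, align 8) → ends 24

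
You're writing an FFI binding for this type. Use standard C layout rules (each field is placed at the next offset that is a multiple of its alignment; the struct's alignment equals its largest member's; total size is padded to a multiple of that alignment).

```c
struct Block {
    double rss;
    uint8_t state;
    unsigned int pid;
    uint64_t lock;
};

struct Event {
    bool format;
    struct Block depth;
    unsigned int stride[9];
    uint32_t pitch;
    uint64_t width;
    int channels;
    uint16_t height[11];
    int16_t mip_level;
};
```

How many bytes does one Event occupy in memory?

Block: @0: rss [8B, align 8] → 8; @8: state [1B, align 1] → 9; +3 pad (align 4); @12: pid [4B, align 4] → 16; @16: lock [8B, align 8] → 24; size 24, align 8
@0: format [1B, align 1] → 1
+7 pad (align 8)
@8: depth [24B, align 8] → 32
@32: stride [36B, align 4] → 68
@68: pitch [4B, align 4] → 72
@72: width [8B, align 8] → 80
@80: channels [4B, align 4] → 84
@84: height [22B, align 2] → 106
@106: mip_level [2B, align 2] → 108
+4 tail pad (align 8)
size 112, align 8

112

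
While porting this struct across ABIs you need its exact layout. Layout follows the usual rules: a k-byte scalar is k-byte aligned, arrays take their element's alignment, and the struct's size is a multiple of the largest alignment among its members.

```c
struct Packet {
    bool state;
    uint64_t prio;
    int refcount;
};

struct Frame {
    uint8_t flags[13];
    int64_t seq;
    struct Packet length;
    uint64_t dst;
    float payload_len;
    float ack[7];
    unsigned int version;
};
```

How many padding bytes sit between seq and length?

0

Packet: state at 0 (size 1, align 1) → ends 1; pad 7 to align 8 for prio; prio at 8 (size 8, align 8) → ends 16; refcount at 16 (size 4, align 4) → ends 20; tail pad 4 to reach multiple of 8; total 24 bytes, alignment 8
flags at 0 (size 13, align 1) → ends 13
pad 3 to align 8 for seq
seq at 16 (size 8, align 8) → ends 24
length at 24 (size 24, align 8) → ends 48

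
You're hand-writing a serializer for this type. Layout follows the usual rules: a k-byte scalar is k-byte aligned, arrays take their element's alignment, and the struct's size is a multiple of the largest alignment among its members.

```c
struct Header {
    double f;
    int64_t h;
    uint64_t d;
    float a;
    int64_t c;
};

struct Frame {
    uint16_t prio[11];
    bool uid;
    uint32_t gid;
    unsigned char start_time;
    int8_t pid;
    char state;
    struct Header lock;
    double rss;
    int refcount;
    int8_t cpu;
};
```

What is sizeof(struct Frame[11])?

968

Header: 0..8  f  (8B, 8-aligned); 8..16  h  (8B, 8-aligned); 16..24  d  (8B, 8-aligned); 24..28  a  (4B, 4-aligned); 28..32  -- padding (4B); 32..40  c  (8B, 8-aligned); sizeof = 40, alignof = 8
0..22  prio  (22B, 2-aligned)
22..23  uid  (1B, 1-aligned)
23..24  -- padding (1B)
24..28  gid  (4B, 4-aligned)
28..29  start_time  (1B, 1-aligned)
29..30  pid  (1B, 1-aligned)
30..31  state  (1B, 1-aligned)
31..32  -- padding (1B)
32..72  lock  (40B, 8-aligned)
72..80  rss  (8B, 8-aligned)
80..84  refcount  (4B, 4-aligned)
84..85  cpu  (1B, 1-aligned)
85..88  -- tail padding (3B)
sizeof = 88, alignof = 8
array of 11: 11 × 88 = 968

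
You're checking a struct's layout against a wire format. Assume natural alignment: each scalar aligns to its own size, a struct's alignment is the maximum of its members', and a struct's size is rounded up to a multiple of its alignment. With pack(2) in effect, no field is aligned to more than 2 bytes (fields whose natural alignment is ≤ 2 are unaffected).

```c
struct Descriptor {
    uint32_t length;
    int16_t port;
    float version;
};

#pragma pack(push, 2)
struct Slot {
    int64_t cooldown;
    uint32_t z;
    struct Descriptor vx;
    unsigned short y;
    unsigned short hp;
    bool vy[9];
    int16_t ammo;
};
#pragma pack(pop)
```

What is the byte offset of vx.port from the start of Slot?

16

Descriptor: length at 0 (size 4, align 4) → ends 4; port at 4 (size 2, align 2) → ends 6; pad 2 to align 4 for version; version at 8 (size 4, align 4) → ends 12; total 12 bytes, alignment 4
cooldown at 0 (size 8, align 2) → ends 8
z at 8 (size 4, align 2) → ends 12
vx at 12 (size 12, align 2) → ends 24
within Descriptor: port at 4
12 + 4 = 16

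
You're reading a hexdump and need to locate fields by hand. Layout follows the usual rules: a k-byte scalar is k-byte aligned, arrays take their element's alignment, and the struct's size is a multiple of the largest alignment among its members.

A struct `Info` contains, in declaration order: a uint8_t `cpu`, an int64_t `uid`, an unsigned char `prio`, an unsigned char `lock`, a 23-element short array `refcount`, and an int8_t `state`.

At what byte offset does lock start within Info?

17

0..1  cpu  (1B, 1-aligned)
1..8  -- padding (7B)
8..16  uid  (8B, 8-aligned)
16..17  prio  (1B, 1-aligned)
17..18  lock  (1B, 1-aligned)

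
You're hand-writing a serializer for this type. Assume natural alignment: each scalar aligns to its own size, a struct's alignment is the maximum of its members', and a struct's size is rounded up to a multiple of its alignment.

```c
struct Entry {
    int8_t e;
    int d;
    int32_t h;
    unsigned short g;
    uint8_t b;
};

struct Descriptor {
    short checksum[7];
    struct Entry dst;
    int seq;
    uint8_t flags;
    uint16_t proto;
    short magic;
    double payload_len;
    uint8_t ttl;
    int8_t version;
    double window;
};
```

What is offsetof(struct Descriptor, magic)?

40

Entry: @0: e [1B, align 1] → 1; +3 pad (align 4); @4: d [4B, align 4] → 8; @8: h [4B, align 4] → 12; @12: g [2B, align 2] → 14; @14: b [1B, align 1] → 15; +1 tail pad (align 4); size 16, align 4
@0: checksum [14B, align 2] → 14
+2 pad (align 4)
@16: dst [16B, align 4] → 32
@32: seq [4B, align 4] → 36
@36: flags [1B, align 1] → 37
+1 pad (align 2)
@38: proto [2B, align 2] → 40
@40: magic [2B, align 2] → 42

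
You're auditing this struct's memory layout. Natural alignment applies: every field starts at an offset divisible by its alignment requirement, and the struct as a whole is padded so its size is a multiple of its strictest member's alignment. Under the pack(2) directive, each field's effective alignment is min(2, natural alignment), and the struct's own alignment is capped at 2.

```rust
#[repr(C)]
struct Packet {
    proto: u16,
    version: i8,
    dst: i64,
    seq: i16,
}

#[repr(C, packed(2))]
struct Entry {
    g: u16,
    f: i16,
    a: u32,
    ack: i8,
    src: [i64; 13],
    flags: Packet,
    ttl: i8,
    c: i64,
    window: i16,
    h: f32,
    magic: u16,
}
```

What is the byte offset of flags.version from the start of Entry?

Packet: @0: proto [2B, align 2] → 2; @2: version [1B, align 1] → 3; +5 pad (align 8); @8: dst [8B, align 8] → 16; @16: seq [2B, align 2] → 18; +6 tail pad (align 8); size 24, align 8
@0: g [2B, align 2] → 2
@2: f [2B, align 2] → 4
@4: a [4B, align 2] → 8
@8: ack [1B, align 1] → 9
+1 pad (align 2)
@10: src [104B, align 2] → 114
@114: flags [24B, align 2] → 138
within Packet: version at 2
114 + 2 = 116

116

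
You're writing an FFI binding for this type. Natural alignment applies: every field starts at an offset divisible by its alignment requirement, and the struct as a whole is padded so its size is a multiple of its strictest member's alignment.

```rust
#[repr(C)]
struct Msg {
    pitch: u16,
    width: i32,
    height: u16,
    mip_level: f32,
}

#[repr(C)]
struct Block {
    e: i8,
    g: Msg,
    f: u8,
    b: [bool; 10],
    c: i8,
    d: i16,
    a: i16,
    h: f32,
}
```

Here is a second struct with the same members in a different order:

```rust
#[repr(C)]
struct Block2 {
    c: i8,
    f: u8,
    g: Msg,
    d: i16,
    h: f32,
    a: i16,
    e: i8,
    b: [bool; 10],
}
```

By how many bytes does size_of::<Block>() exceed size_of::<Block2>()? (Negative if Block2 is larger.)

-4

Msg: 0..2  pitch  (2B, 2-aligned); 2..4  -- padding (2B); 4..8  width  (4B, 4-aligned); 8..10  height  (2B, 2-aligned); 10..12  -- padding (2B); 12..16  mip_level  (4B, 4-aligned); sizeof = 16, alignof = 4
0..1  e  (1B, 1-aligned)
1..4  -- padding (3B)
4..20  g  (16B, 4-aligned)
20..21  f  (1B, 1-aligned)
21..31  b  (10B, 1-aligned)
31..32  c  (1B, 1-aligned)
32..34  d  (2B, 2-aligned)
34..36  a  (2B, 2-aligned)
36..40  h  (4B, 4-aligned)
sizeof = 40, alignof = 4
— Block2 —
0..1  c  (1B, 1-aligned)
1..2  f  (1B, 1-aligned)
2..4  -- padding (2B)
4..20  g  (16B, 4-aligned)
20..22  d  (2B, 2-aligned)
22..24  -- padding (2B)
24..28  h  (4B, 4-aligned)
28..30  a  (2B, 2-aligned)
30..31  e  (1B, 1-aligned)
31..41  b  (10B, 1-aligned)
41..44  -- tail padding (3B)
sizeof = 44, alignof = 4
40 − 44 = -4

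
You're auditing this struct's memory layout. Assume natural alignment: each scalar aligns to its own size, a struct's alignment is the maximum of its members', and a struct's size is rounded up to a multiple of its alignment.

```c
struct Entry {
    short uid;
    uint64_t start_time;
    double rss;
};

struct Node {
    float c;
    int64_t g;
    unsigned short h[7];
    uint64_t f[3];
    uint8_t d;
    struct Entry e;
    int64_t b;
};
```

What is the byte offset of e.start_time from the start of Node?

72

Entry: @0: uid [2B, align 2] → 2; +6 pad (align 8); @8: start_time [8B, align 8] → 16; @16: rss [8B, align 8] → 24; size 24, align 8
@0: c [4B, align 4] → 4
+4 pad (align 8)
@8: g [8B, align 8] → 16
@16: h [14B, align 2] → 30
+2 pad (align 8)
@32: f [24B, align 8] → 56
@56: d [1B, align 1] → 57
+7 pad (align 8)
@64: e [24B, align 8] → 88
within Entry: start_time at 8
64 + 8 = 72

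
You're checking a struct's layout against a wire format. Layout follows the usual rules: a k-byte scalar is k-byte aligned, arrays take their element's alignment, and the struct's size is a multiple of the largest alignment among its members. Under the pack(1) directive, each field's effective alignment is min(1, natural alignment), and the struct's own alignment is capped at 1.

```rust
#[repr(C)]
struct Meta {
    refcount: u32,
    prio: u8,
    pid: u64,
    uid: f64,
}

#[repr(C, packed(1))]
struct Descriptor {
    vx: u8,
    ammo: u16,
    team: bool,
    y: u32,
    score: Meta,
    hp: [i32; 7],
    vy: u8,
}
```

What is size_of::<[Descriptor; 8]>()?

Meta: 0..4  refcount  (4B, 4-aligned); 4..5  prio  (1B, 1-aligned); 5..8  -- padding (3B); 8..16  pid  (8B, 8-aligned); 16..24  uid  (8B, 8-aligned); sizeof = 24, alignof = 8
0..1  vx  (1B, 1-aligned)
1..3  ammo  (2B, 1-aligned)
3..4  team  (1B, 1-aligned)
4..8  y  (4B, 1-aligned)
8..32  score  (24B, 1-aligned)
32..60  hp  (28B, 1-aligned)
60..61  vy  (1B, 1-aligned)
sizeof = 61, alignof = 1
array of 8: 8 × 61 = 488

488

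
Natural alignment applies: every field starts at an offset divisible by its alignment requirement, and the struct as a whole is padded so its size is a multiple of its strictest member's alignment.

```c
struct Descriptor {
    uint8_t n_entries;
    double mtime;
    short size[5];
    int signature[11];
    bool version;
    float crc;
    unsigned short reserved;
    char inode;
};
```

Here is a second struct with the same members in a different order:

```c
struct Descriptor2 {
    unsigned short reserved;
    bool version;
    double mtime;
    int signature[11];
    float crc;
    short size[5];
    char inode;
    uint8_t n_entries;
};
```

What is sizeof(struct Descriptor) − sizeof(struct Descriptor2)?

@0: n_entries [1B, align 1] → 1
+7 pad (align 8)
@8: mtime [8B, align 8] → 16
@16: size [10B, align 2] → 26
+2 pad (align 4)
@28: signature [44B, align 4] → 72
@72: version [1B, align 1] → 73
+3 pad (align 4)
@76: crc [4B, align 4] → 80
@80: reserved [2B, align 2] → 82
@82: inode [1B, align 1] → 83
+5 tail pad (align 8)
size 88, align 8
— Descriptor2 —
@0: reserved [2B, align 2] → 2
@2: version [1B, align 1] → 3
+5 pad (align 8)
@8: mtime [8B, align 8] → 16
@16: signature [44B, align 4] → 60
@60: crc [4B, align 4] → 64
@64: size [10B, align 2] → 74
@74: inode [1B, align 1] → 75
@75: n_entries [1B, align 1] → 76
+4 tail pad (align 8)
size 80, align 8
88 − 80 = 8

8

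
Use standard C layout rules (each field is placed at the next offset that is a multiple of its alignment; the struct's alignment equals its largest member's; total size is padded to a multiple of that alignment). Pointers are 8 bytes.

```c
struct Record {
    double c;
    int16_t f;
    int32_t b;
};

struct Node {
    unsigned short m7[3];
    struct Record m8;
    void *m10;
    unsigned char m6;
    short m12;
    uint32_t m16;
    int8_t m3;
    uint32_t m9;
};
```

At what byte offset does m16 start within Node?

Record: c at 0 (size 8, align 8) → ends 8; f at 8 (size 2, align 2) → ends 10; pad 2 to align 4 for b; b at 12 (size 4, align 4) → ends 16; total 16 bytes, alignment 8
m7 at 0 (size 6, align 2) → ends 6
pad 2 to align 8 for m8
m8 at 8 (size 16, align 8) → ends 24
m10 at 24 (size 8, align 8) → ends 32
m6 at 32 (size 1, align 1) → ends 33
pad 1 to align 2 for m12
m12 at 34 (size 2, align 2) → ends 36
m16 at 36 (size 4, align 4) → ends 40

36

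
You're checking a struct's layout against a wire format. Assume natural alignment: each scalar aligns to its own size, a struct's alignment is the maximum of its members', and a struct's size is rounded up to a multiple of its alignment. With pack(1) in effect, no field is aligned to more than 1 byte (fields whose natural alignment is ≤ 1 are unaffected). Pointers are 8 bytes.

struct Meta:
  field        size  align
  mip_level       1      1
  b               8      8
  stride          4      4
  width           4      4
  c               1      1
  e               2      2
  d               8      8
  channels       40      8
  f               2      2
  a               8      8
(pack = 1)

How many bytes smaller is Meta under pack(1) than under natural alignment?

natural layout:
  0..1  mip_level  (1B, 1-aligned)
  1..8  -- padding (7B)
  8..16  b  (8B, 8-aligned)
  16..20  stride  (4B, 4-aligned)
  20..24  width  (4B, 4-aligned)
  24..25  c  (1B, 1-aligned)
  25..26  -- padding (1B)
  26..28  e  (2B, 2-aligned)
  28..32  -- padding (4B)
  32..40  d  (8B, 8-aligned)
  40..80  channels  (40B, 8-aligned)
  80..82  f  (2B, 2-aligned)
  82..88  -- padding (6B)
  88..96  a  (8B, 8-aligned)
  sizeof = 96, alignof = 8
packed(1) layout:
  0..1  mip_level  (1B, 1-aligned)
  1..9  b  (8B, 1-aligned)
  9..13  stride  (4B, 1-aligned)
  13..17  width  (4B, 1-aligned)
  17..18  c  (1B, 1-aligned)
  18..20  e  (2B, 1-aligned)
  20..28  d  (8B, 1-aligned)
  28..68  channels  (40B, 1-aligned)
  68..70  f  (2B, 1-aligned)
  70..78  a  (8B, 1-aligned)
  sizeof = 78, alignof = 1
96 − 78 = 18

18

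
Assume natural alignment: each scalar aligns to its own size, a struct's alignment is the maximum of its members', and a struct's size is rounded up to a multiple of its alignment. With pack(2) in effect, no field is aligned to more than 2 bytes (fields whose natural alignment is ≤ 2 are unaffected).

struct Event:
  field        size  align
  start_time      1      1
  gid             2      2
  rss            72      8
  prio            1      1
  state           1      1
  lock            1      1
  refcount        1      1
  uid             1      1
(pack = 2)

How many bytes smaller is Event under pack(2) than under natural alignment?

natural layout:
  0..1  start_time  (1B, 1-aligned)
  1..2  -- padding (1B)
  2..4  gid  (2B, 2-aligned)
  4..8  -- padding (4B)
  8..80  rss  (72B, 8-aligned)
  80..81  prio  (1B, 1-aligned)
  81..82  state  (1B, 1-aligned)
  82..83  lock  (1B, 1-aligned)
  83..84  refcount  (1B, 1-aligned)
  84..85  uid  (1B, 1-aligned)
  85..88  -- tail padding (3B)
  sizeof = 88, alignof = 8
packed(2) layout:
  0..1  start_time  (1B, 1-aligned)
  1..2  -- padding (1B)
  2..4  gid  (2B, 2-aligned)
  4..76  rss  (72B, 2-aligned)
  76..77  prio  (1B, 1-aligned)
  77..78  state  (1B, 1-aligned)
  78..79  lock  (1B, 1-aligned)
  79..80  refcount  (1B, 1-aligned)
  80..81  uid  (1B, 1-aligned)
  81..82  -- tail padding (1B)
  sizeof = 82, alignof = 2
88 − 82 = 6

6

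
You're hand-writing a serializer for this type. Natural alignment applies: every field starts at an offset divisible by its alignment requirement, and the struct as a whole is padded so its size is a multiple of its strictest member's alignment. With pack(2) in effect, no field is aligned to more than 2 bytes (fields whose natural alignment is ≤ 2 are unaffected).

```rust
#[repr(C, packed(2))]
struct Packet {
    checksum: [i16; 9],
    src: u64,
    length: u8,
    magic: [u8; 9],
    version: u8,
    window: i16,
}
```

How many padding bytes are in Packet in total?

1

0..18  checksum  (18B, 2-aligned)
18..26  src  (8B, 2-aligned)
26..27  length  (1B, 1-aligned)
27..36  magic  (9B, 1-aligned)
36..37  version  (1B, 1-aligned)
37..38  -- padding (1B)
38..40  window  (2B, 2-aligned)
sizeof = 40, alignof = 2
data bytes 39, size 40 → padding 1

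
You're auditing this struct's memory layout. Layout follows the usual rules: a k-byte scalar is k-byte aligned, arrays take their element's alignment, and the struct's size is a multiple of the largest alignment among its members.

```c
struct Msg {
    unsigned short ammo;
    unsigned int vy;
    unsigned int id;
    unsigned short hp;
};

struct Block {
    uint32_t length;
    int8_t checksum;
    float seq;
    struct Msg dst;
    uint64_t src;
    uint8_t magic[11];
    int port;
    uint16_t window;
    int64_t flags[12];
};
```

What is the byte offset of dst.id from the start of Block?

20

Msg: ammo at 0 (size 2, align 2) → ends 2; pad 2 to align 4 for vy; vy at 4 (size 4, align 4) → ends 8; id at 8 (size 4, align 4) → ends 12; hp at 12 (size 2, align 2) → ends 14; tail pad 2 to reach multiple of 4; total 16 bytes, alignment 4
length at 0 (size 4, align 4) → ends 4
checksum at 4 (size 1, align 1) → ends 5
pad 3 to align 4 for seq
seq at 8 (size 4, align 4) → ends 12
dst at 12 (size 16, align 4) → ends 28
within Msg: id at 8
12 + 8 = 20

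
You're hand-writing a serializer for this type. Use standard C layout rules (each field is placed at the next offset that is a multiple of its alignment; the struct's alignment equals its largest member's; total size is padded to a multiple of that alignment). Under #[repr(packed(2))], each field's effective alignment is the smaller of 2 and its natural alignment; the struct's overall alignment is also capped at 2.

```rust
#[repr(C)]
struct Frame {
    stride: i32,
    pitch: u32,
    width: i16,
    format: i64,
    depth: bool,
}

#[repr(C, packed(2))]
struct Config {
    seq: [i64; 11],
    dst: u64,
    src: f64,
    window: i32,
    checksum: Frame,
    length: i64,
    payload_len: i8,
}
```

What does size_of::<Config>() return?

Frame: 0..4  stride  (4B, 4-aligned); 4..8  pitch  (4B, 4-aligned); 8..10  width  (2B, 2-aligned); 10..16  -- padding (6B); 16..24  format  (8B, 8-aligned); 24..25  depth  (1B, 1-aligned); 25..32  -- tail padding (7B); sizeof = 32, alignof = 8
0..88  seq  (88B, 2-aligned)
88..96  dst  (8B, 2-aligned)
96..104  src  (8B, 2-aligned)
104..108  window  (4B, 2-aligned)
108..140  checksum  (32B, 2-aligned)
140..148  length  (8B, 2-aligned)
148..149  payload_len  (1B, 1-aligned)
149..150  -- tail padding (1B)
sizeof = 150, alignof = 2

150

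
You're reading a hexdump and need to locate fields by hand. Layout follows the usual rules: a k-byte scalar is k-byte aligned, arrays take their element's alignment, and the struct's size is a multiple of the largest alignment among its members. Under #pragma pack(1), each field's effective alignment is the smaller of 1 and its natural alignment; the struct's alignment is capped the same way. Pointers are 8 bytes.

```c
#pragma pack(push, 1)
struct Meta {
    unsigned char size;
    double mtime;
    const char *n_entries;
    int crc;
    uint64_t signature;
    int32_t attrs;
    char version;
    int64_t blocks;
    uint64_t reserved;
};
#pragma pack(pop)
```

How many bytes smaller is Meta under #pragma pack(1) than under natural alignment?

14

natural layout:
  0..1  size  (1B, 1-aligned)
  1..8  -- padding (7B)
  8..16  mtime  (8B, 8-aligned)
  16..24  n_entries  (8B, 8-aligned)
  24..28  crc  (4B, 4-aligned)
  28..32  -- padding (4B)
  32..40  signature  (8B, 8-aligned)
  40..44  attrs  (4B, 4-aligned)
  44..45  version  (1B, 1-aligned)
  45..48  -- padding (3B)
  48..56  blocks  (8B, 8-aligned)
  56..64  reserved  (8B, 8-aligned)
  sizeof = 64, alignof = 8
packed(1) layout:
  0..1  size  (1B, 1-aligned)
  1..9  mtime  (8B, 1-aligned)
  9..17  n_entries  (8B, 1-aligned)
  17..21  crc  (4B, 1-aligned)
  21..29  signature  (8B, 1-aligned)
  29..33  attrs  (4B, 1-aligned)
  33..34  version  (1B, 1-aligned)
  34..42  blocks  (8B, 1-aligned)
  42..50  reserved  (8B, 1-aligned)
  sizeof = 50, alignof = 1
64 − 50 = 14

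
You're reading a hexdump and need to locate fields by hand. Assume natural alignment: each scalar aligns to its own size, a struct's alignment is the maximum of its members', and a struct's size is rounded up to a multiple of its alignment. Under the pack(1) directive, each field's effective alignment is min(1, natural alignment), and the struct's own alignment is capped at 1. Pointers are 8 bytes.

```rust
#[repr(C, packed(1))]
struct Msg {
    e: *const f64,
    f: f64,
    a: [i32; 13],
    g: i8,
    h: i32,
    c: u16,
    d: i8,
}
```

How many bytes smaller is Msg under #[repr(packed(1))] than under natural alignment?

4

natural layout:
  0..8  e  (8B, 8-aligned)
  8..16  f  (8B, 8-aligned)
  16..68  a  (52B, 4-aligned)
  68..69  g  (1B, 1-aligned)
  69..72  -- padding (3B)
  72..76  h  (4B, 4-aligned)
  76..78  c  (2B, 2-aligned)
  78..79  d  (1B, 1-aligned)
  79..80  -- tail padding (1B)
  sizeof = 80, alignof = 8
packed(1) layout:
  0..8  e  (8B, 1-aligned)
  8..16  f  (8B, 1-aligned)
  16..68  a  (52B, 1-aligned)
  68..69  g  (1B, 1-aligned)
  69..73  h  (4B, 1-aligned)
  73..75  c  (2B, 1-aligned)
  75..76  d  (1B, 1-aligned)
  sizeof = 76, alignof = 1
80 − 76 = 4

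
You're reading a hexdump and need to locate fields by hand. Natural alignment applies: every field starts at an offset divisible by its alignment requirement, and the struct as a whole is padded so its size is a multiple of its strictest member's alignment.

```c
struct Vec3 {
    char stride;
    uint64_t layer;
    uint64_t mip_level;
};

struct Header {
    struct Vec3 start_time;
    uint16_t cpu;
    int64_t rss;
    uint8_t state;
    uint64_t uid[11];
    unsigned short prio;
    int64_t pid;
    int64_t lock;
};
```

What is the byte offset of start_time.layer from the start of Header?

8

Vec3: stride at 0 (size 1, align 1) → ends 1; pad 7 to align 8 for layer; layer at 8 (size 8, align 8) → ends 16; mip_level at 16 (size 8, align 8) → ends 24; total 24 bytes, alignment 8
start_time at 0 (size 24, align 8) → ends 24
within Vec3: layer at 8
0 + 8 = 8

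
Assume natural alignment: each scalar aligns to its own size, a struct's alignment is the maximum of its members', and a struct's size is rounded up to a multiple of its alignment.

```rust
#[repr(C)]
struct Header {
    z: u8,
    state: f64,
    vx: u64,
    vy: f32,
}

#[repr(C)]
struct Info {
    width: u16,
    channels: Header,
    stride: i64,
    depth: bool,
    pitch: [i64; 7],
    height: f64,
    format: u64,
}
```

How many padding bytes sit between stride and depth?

0

Header: z at 0 (size 1, align 1) → ends 1; pad 7 to align 8 for state; state at 8 (size 8, align 8) → ends 16; vx at 16 (size 8, align 8) → ends 24; vy at 24 (size 4, align 4) → ends 28; tail pad 4 to reach multiple of 8; total 32 bytes, alignment 8
width at 0 (size 2, align 2) → ends 2
pad 6 to align 8 for channels
channels at 8 (size 32, align 8) → ends 40
stride at 40 (size 8, align 8) → ends 48
depth at 48 (size 1, align 1) → ends 49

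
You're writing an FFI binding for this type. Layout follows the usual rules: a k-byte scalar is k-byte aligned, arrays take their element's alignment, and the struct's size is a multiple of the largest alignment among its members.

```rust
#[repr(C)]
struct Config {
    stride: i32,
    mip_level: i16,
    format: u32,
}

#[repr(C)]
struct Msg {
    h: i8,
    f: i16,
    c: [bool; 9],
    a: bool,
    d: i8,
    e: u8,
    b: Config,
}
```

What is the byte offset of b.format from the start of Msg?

24

Config: 0..4  stride  (4B, 4-aligned); 4..6  mip_level  (2B, 2-aligned); 6..8  -- padding (2B); 8..12  format  (4B, 4-aligned); sizeof = 12, alignof = 4
0..1  h  (1B, 1-aligned)
1..2  -- padding (1B)
2..4  f  (2B, 2-aligned)
4..13  c  (9B, 1-aligned)
13..14  a  (1B, 1-aligned)
14..15  d  (1B, 1-aligned)
15..16  e  (1B, 1-aligned)
16..28  b  (12B, 4-aligned)
within Config: format at 8
16 + 8 = 24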